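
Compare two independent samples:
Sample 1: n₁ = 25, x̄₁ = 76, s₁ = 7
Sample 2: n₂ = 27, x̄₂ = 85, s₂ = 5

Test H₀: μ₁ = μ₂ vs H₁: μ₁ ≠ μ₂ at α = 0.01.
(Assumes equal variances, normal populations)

Answer: t = -5.3658, reject H₀

Derivation:
Pooled variance: s²_p = [24×7² + 26×5²]/(50) = 36.5200
s_p = 6.0432
SE = s_p×√(1/n₁ + 1/n₂) = 6.0432×√(1/25 + 1/27) = 1.6773
t = (x̄₁ - x̄₂)/SE = (76 - 85)/1.6773 = -5.3658
df = 50, t-critical = ±2.678
Decision: reject H₀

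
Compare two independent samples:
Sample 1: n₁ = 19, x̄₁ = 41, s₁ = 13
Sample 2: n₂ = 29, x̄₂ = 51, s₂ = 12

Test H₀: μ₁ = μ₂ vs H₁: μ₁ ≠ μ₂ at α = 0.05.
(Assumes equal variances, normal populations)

Answer: t = -2.7322, reject H₀

Derivation:
Pooled variance: s²_p = [18×13² + 28×12²]/(46) = 153.7826
s_p = 12.4009
SE = s_p×√(1/n₁ + 1/n₂) = 12.4009×√(1/19 + 1/29) = 3.6601
t = (x̄₁ - x̄₂)/SE = (41 - 51)/3.6601 = -2.7322
df = 46, t-critical = ±2.013
Decision: reject H₀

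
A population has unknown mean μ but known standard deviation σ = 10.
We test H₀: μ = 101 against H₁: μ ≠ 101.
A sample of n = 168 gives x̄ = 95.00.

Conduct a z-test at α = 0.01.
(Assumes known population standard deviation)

Standard error: SE = σ/√n = 10/√168 = 0.7715
z-statistic: z = (x̄ - μ₀)/SE = (95.00 - 101)/0.7715 = -7.7771
Critical value: ±2.576
p-value < 0.0001
Decision: reject H₀

Answer: z = -7.7771, reject H₀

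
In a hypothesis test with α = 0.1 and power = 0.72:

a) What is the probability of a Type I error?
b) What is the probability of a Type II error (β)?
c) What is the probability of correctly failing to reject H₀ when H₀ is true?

Answer: a) 0.1, b) 0.28, c) 0.9

Derivation:
a) Type I error probability = α = 0.1
b) Power = P(reject H₀ | H₁ true) = 1 - β = 0.72, so Type II error probability = β = 1 - Power = 0.28
c) P(fail to reject H₀ | H₀ true) = 1 - α = 0.9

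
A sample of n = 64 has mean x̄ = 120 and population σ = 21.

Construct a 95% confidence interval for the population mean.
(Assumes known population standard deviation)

Answer: (114.8550, 125.1450)

Derivation:
Confidence level: 95%, α = 0.05
z_0.025 = 1.960
SE = σ/√n = 21/√64 = 2.6250
Margin of error = 1.960 × 2.6250 = 5.1450
CI: x̄ ± margin = 120 ± 5.1450
CI: (114.8550, 125.1450)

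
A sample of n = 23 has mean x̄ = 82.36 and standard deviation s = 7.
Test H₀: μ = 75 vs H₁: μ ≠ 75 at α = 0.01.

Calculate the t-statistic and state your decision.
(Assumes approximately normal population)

Answer: t = 5.0425, reject H₀

Derivation:
df = n - 1 = 22
SE = s/√n = 7/√23 = 1.4596
t = (x̄ - μ₀)/SE = (82.36 - 75)/1.4596 = 5.0425
Critical value: t_{0.005,22} = ±2.819
p-value < 0.0001
Decision: reject H₀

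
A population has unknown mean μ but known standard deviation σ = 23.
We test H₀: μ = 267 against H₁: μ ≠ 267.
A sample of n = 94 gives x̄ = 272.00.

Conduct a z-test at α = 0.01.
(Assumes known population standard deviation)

Answer: z = 2.1077, fail to reject H₀

Derivation:
Standard error: SE = σ/√n = 23/√94 = 2.3723
z-statistic: z = (x̄ - μ₀)/SE = (272.00 - 267)/2.3723 = 2.1077
Critical value: ±2.576
p-value = 0.0351
Decision: fail to reject H₀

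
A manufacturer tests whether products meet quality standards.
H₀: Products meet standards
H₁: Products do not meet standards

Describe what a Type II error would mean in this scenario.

Type I error (α): Rejecting H₀ when H₀ is true
Type II error (β): Failing to reject H₀ when H₁ is true

Answer: Accepting products as meeting standards when they don't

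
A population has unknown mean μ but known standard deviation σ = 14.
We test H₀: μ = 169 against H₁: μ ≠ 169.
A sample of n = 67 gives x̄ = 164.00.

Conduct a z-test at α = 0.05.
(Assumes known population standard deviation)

Answer: z = -2.9233, reject H₀

Derivation:
Standard error: SE = σ/√n = 14/√67 = 1.7104
z-statistic: z = (x̄ - μ₀)/SE = (164.00 - 169)/1.7104 = -2.9233
Critical value: ±1.960
p-value = 0.0035
Decision: reject H₀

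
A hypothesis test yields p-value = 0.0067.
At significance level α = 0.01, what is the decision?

Compare p-value to α:
0.0067 < 0.01
Decision: reject H₀

Answer: reject H₀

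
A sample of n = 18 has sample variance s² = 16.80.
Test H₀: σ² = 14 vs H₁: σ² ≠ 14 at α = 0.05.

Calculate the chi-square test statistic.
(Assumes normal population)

Answer: χ² = 20.4000, fail to reject H₀

Derivation:
df = n - 1 = 17
χ² = (n-1)s²/σ₀² = 17×16.80/14 = 20.4000
Critical values: χ²_{0.975,17} = 7.564, χ²_{0.025,17} = 30.191
Rejection region: χ² < 7.564 or χ² > 30.191
Decision: fail to reject H₀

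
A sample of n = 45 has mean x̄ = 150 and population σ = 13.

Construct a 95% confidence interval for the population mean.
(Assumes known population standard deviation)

Confidence level: 95%, α = 0.05
z_0.025 = 1.960
SE = σ/√n = 13/√45 = 1.9379
Margin of error = 1.960 × 1.9379 = 3.7983
CI: x̄ ± margin = 150 ± 3.7983
CI: (146.2017, 153.7983)

Answer: (146.2017, 153.7983)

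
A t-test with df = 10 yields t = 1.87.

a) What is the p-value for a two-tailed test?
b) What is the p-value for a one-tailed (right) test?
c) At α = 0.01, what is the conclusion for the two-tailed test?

Answer: a) 0.0910, b) 0.0455, c) fail to reject H₀

Derivation:
Using t-distribution with df = 10:
a) Two-tailed: p = 2×P(T > 1.87) = 0.0910
b) One-tailed: p = P(T > 1.87) = 0.0455
c) 0.0910 ≥ 0.01, fail to reject H₀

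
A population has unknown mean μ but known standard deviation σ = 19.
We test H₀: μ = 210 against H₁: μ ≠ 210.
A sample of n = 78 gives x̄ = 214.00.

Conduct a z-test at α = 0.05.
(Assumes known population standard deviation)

Answer: z = 1.8593, fail to reject H₀

Derivation:
Standard error: SE = σ/√n = 19/√78 = 2.1513
z-statistic: z = (x̄ - μ₀)/SE = (214.00 - 210)/2.1513 = 1.8593
Critical value: ±1.960
p-value = 0.0630
Decision: fail to reject H₀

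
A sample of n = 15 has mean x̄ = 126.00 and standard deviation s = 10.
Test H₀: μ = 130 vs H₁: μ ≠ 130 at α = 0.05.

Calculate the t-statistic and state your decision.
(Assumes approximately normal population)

df = n - 1 = 14
SE = s/√n = 10/√15 = 2.5820
t = (x̄ - μ₀)/SE = (126.00 - 130)/2.5820 = -1.5492
Critical value: t_{0.025,14} = ±2.145
p-value ≈ 0.1436
Decision: fail to reject H₀

Answer: t = -1.5492, fail to reject H₀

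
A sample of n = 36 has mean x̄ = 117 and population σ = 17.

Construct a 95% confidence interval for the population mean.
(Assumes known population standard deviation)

Confidence level: 95%, α = 0.05
z_0.025 = 1.960
SE = σ/√n = 17/√36 = 2.8333
Margin of error = 1.960 × 2.8333 = 5.5533
CI: x̄ ± margin = 117 ± 5.5533
CI: (111.4467, 122.5533)

Answer: (111.4467, 122.5533)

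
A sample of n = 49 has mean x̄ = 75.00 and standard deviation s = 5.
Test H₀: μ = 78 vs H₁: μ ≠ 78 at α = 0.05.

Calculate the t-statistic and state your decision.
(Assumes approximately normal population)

df = n - 1 = 48
SE = s/√n = 5/√49 = 0.7143
t = (x̄ - μ₀)/SE = (75.00 - 78)/0.7143 = -4.1999
Critical value: t_{0.025,48} = ±2.011
p-value ≈ 0.0001
Decision: reject H₀

Answer: t = -4.1999, reject H₀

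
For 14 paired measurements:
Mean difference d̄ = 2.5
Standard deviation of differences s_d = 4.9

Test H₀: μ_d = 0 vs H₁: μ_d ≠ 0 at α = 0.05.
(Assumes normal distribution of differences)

Answer: t = 1.9090, fail to reject H₀

Derivation:
df = n - 1 = 13
SE = s_d/√n = 4.9/√14 = 1.3096
t = d̄/SE = 2.5/1.3096 = 1.9090
Critical value: t_{0.025,13} = ±2.160
p-value ≈ 0.0786
Decision: fail to reject H₀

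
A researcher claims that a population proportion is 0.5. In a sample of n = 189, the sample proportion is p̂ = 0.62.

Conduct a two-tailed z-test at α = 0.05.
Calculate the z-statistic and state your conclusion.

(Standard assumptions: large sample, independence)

H₀: p = 0.5, H₁: p ≠ 0.5
Standard error: SE = √(p₀(1-p₀)/n) = √(0.5×0.5/189) = 0.036370
z-statistic: z = (p̂ - p₀)/SE = (0.62 - 0.5)/0.036370 = 3.2994
Critical value: z_0.025 = ±1.960
p-value = 0.0010
Decision: reject H₀ at α = 0.05

Answer: z = 3.2994, reject H₀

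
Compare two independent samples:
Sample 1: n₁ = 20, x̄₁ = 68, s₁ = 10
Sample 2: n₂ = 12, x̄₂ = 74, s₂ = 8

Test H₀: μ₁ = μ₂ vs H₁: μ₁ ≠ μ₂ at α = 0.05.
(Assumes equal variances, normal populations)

Answer: t = -1.7637, fail to reject H₀

Derivation:
Pooled variance: s²_p = [19×10² + 11×8²]/(30) = 86.8000
s_p = 9.3167
SE = s_p×√(1/n₁ + 1/n₂) = 9.3167×√(1/20 + 1/12) = 3.4020
t = (x̄₁ - x̄₂)/SE = (68 - 74)/3.4020 = -1.7637
df = 30, t-critical = ±2.042
Decision: fail to reject H₀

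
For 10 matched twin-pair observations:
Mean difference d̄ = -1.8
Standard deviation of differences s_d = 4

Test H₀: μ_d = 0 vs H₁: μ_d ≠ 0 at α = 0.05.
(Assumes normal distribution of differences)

Answer: t = -1.4230, fail to reject H₀

Derivation:
df = n - 1 = 9
SE = s_d/√n = 4/√10 = 1.2649
t = d̄/SE = -1.8/1.2649 = -1.4230
Critical value: t_{0.025,9} = ±2.262
p-value ≈ 0.1885
Decision: fail to reject H₀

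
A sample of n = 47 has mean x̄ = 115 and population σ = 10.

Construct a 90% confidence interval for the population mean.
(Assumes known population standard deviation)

Confidence level: 90%, α = 0.1
z_0.05 = 1.645
SE = σ/√n = 10/√47 = 1.4586
Margin of error = 1.645 × 1.4586 = 2.3994
CI: x̄ ± margin = 115 ± 2.3994
CI: (112.6006, 117.3994)

Answer: (112.6006, 117.3994)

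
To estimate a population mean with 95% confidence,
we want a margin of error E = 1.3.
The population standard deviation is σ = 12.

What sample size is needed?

z_0.025 = 1.960
n = (z×σ/E)² = (1.960×12/1.3)²
n = 327.3316
Round up: n = 328

Answer: n = 328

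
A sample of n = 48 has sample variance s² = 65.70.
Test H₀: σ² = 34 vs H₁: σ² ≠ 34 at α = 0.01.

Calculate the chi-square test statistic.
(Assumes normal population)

Answer: χ² = 90.8206, reject H₀

Derivation:
df = n - 1 = 47
χ² = (n-1)s²/σ₀² = 47×65.70/34 = 90.8206
Critical values: χ²_{0.995,47} = 25.775, χ²_{0.005,47} = 75.704
Rejection region: χ² < 25.775 or χ² > 75.704
Decision: reject H₀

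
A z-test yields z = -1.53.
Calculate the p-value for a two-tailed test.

Answer: p-value ≈ 0.1260

Derivation:
For z = -1.53:
p = 2×P(Z > |-1.53|) = 2×(1 - Φ(1.53)) = 0.1260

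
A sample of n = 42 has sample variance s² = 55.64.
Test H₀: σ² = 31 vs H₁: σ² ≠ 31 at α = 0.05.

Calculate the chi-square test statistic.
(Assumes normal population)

Answer: χ² = 73.5884, reject H₀

Derivation:
df = n - 1 = 41
χ² = (n-1)s²/σ₀² = 41×55.64/31 = 73.5884
Critical values: χ²_{0.975,41} = 25.215, χ²_{0.025,41} = 60.561
Rejection region: χ² < 25.215 or χ² > 60.561
Decision: reject H₀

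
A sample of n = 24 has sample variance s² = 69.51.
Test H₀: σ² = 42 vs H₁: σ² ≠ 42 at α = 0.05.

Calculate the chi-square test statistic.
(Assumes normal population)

Answer: χ² = 38.0650, fail to reject H₀

Derivation:
df = n - 1 = 23
χ² = (n-1)s²/σ₀² = 23×69.51/42 = 38.0650
Critical values: χ²_{0.975,23} = 11.689, χ²_{0.025,23} = 38.076
Rejection region: χ² < 11.689 or χ² > 38.076
Decision: fail to reject H₀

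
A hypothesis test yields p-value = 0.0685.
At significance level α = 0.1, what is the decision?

Answer: reject H₀

Derivation:
Compare p-value to α:
0.0685 < 0.1
Decision: reject H₀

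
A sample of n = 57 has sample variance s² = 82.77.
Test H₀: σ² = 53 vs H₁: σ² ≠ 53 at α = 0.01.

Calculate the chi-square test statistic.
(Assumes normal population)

df = n - 1 = 56
χ² = (n-1)s²/σ₀² = 56×82.77/53 = 87.4551
Critical values: χ²_{0.995,56} = 32.490, χ²_{0.005,56} = 86.994
Rejection region: χ² < 32.490 or χ² > 86.994
Decision: reject H₀

Answer: χ² = 87.4551, reject H₀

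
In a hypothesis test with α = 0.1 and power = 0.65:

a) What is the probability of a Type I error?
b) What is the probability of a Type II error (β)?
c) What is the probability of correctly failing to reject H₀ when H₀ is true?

Answer: a) 0.1, b) 0.35, c) 0.9

Derivation:
a) Type I error probability = α = 0.1
b) Power = P(reject H₀ | H₁ true) = 1 - β = 0.65, so Type II error probability = β = 1 - Power = 0.35
c) P(fail to reject H₀ | H₀ true) = 1 - α = 0.9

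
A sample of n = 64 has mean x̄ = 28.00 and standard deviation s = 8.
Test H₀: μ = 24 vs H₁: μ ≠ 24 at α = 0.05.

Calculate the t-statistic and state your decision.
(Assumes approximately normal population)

Answer: t = 4.0000, reject H₀

Derivation:
df = n - 1 = 63
SE = s/√n = 8/√64 = 1.0000
t = (x̄ - μ₀)/SE = (28.00 - 24)/1.0000 = 4.0000
Critical value: t_{0.025,63} = ±1.998
p-value ≈ 0.0002
Decision: reject H₀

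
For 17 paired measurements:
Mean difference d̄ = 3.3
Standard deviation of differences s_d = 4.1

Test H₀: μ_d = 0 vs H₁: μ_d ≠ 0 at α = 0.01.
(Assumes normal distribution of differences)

Answer: t = 3.3186, reject H₀

Derivation:
df = n - 1 = 16
SE = s_d/√n = 4.1/√17 = 0.9944
t = d̄/SE = 3.3/0.9944 = 3.3186
Critical value: t_{0.005,16} = ±2.921
p-value ≈ 0.0043
Decision: reject H₀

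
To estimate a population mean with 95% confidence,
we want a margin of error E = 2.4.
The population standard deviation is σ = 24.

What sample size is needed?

Answer: n = 385

Derivation:
z_0.025 = 1.960
n = (z×σ/E)² = (1.960×24/2.4)²
n = 384.1600
Round up: n = 385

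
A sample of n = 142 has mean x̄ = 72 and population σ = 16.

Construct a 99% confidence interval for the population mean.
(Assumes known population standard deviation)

Answer: (68.5412, 75.4588)

Derivation:
Confidence level: 99%, α = 0.01
z_0.005 = 2.576
SE = σ/√n = 16/√142 = 1.3427
Margin of error = 2.576 × 1.3427 = 3.4588
CI: x̄ ± margin = 72 ± 3.4588
CI: (68.5412, 75.4588)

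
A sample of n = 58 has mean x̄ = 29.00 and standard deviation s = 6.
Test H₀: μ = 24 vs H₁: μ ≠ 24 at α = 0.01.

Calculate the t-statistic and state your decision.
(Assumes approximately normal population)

df = n - 1 = 57
SE = s/√n = 6/√58 = 0.7878
t = (x̄ - μ₀)/SE = (29.00 - 24)/0.7878 = 6.3468
Critical value: t_{0.005,57} = ±2.665
p-value < 0.0001
Decision: reject H₀

Answer: t = 6.3468, reject H₀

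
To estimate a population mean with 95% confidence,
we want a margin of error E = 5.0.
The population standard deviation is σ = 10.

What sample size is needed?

Answer: n = 16

Derivation:
z_0.025 = 1.960
n = (z×σ/E)² = (1.960×10/5.0)²
n = 15.3664
Round up: n = 16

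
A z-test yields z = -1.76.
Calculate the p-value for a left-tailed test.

For z = -1.76:
p = P(Z < -1.76) = Φ(-1.76) = 0.0392

Answer: p-value ≈ 0.0392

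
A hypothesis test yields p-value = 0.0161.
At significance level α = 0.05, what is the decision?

Compare p-value to α:
0.0161 < 0.05
Decision: reject H₀

Answer: reject H₀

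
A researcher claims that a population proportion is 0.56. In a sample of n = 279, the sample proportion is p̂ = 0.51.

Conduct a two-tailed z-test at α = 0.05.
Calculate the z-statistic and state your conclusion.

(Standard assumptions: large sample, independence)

H₀: p = 0.56, H₁: p ≠ 0.56
Standard error: SE = √(p₀(1-p₀)/n) = √(0.56×0.44/279) = 0.029718
z-statistic: z = (p̂ - p₀)/SE = (0.51 - 0.56)/0.029718 = -1.6825
Critical value: z_0.025 = ±1.960
p-value = 0.0925
Decision: fail to reject H₀ at α = 0.05

Answer: z = -1.6825, fail to reject H₀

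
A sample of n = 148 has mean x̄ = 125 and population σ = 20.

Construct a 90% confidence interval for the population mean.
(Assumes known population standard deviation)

Confidence level: 90%, α = 0.1
z_0.05 = 1.645
SE = σ/√n = 20/√148 = 1.6440
Margin of error = 1.645 × 1.6440 = 2.7044
CI: x̄ ± margin = 125 ± 2.7044
CI: (122.2956, 127.7044)

Answer: (122.2956, 127.7044)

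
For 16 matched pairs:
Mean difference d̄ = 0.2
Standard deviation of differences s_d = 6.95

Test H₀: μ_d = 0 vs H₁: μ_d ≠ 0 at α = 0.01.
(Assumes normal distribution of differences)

Answer: t = 0.1151, fail to reject H₀

Derivation:
df = n - 1 = 15
SE = s_d/√n = 6.95/√16 = 1.7375
t = d̄/SE = 0.2/1.7375 = 0.1151
Critical value: t_{0.005,15} = ±2.947
p-value ≈ 0.9099
Decision: fail to reject H₀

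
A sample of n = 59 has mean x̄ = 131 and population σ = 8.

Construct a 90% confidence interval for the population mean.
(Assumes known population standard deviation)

Answer: (129.2867, 132.7133)

Derivation:
Confidence level: 90%, α = 0.1
z_0.05 = 1.645
SE = σ/√n = 8/√59 = 1.0415
Margin of error = 1.645 × 1.0415 = 1.7133
CI: x̄ ± margin = 131 ± 1.7133
CI: (129.2867, 132.7133)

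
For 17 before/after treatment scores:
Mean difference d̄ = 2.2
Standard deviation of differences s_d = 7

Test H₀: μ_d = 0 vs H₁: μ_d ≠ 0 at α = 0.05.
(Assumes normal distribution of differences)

df = n - 1 = 16
SE = s_d/√n = 7/√17 = 1.6977
t = d̄/SE = 2.2/1.6977 = 1.2959
Critical value: t_{0.025,16} = ±2.120
p-value ≈ 0.2134
Decision: fail to reject H₀

Answer: t = 1.2959, fail to reject H₀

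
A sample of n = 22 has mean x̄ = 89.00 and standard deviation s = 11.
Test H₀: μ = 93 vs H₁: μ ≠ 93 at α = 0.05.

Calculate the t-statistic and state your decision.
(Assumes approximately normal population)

Answer: t = -1.7056, fail to reject H₀

Derivation:
df = n - 1 = 21
SE = s/√n = 11/√22 = 2.3452
t = (x̄ - μ₀)/SE = (89.00 - 93)/2.3452 = -1.7056
Critical value: t_{0.025,21} = ±2.080
p-value ≈ 0.1028
Decision: fail to reject H₀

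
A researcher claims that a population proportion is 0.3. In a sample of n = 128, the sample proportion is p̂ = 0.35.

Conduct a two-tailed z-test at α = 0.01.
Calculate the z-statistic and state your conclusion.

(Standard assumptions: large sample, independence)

H₀: p = 0.3, H₁: p ≠ 0.3
Standard error: SE = √(p₀(1-p₀)/n) = √(0.3×0.7/128) = 0.040505
z-statistic: z = (p̂ - p₀)/SE = (0.35 - 0.3)/0.040505 = 1.2344
Critical value: z_0.005 = ±2.576
p-value = 0.2171
Decision: fail to reject H₀ at α = 0.01

Answer: z = 1.2344, fail to reject H₀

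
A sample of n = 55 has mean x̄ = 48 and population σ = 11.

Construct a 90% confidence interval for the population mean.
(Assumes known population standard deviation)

Answer: (45.5601, 50.4399)

Derivation:
Confidence level: 90%, α = 0.1
z_0.05 = 1.645
SE = σ/√n = 11/√55 = 1.4832
Margin of error = 1.645 × 1.4832 = 2.4399
CI: x̄ ± margin = 48 ± 2.4399
CI: (45.5601, 50.4399)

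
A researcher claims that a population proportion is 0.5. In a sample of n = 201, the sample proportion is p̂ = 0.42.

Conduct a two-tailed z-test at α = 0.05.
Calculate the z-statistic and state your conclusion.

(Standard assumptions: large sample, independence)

Answer: z = -2.2684, reject H₀

Derivation:
H₀: p = 0.5, H₁: p ≠ 0.5
Standard error: SE = √(p₀(1-p₀)/n) = √(0.5×0.5/201) = 0.035267
z-statistic: z = (p̂ - p₀)/SE = (0.42 - 0.5)/0.035267 = -2.2684
Critical value: z_0.025 = ±1.960
p-value = 0.0233
Decision: reject H₀ at α = 0.05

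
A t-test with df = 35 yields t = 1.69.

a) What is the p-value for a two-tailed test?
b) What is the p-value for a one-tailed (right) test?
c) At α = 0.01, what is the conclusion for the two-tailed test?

Answer: a) 0.0999, b) 0.0500, c) fail to reject H₀

Derivation:
Using t-distribution with df = 35:
a) Two-tailed: p = 2×P(T > 1.69) = 0.0999
b) One-tailed: p = P(T > 1.69) = 0.0500
c) 0.0999 ≥ 0.01, fail to reject H₀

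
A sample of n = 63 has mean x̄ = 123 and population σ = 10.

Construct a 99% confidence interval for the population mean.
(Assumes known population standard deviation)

Answer: (119.7545, 126.2455)

Derivation:
Confidence level: 99%, α = 0.01
z_0.005 = 2.576
SE = σ/√n = 10/√63 = 1.2599
Margin of error = 2.576 × 1.2599 = 3.2455
CI: x̄ ± margin = 123 ± 3.2455
CI: (119.7545, 126.2455)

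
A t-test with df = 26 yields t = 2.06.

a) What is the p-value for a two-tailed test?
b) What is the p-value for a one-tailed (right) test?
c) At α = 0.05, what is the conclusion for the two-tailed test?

Answer: a) 0.0495, b) 0.0248, c) reject H₀

Derivation:
Using t-distribution with df = 26:
a) Two-tailed: p = 2×P(T > 2.06) = 0.0495
b) One-tailed: p = P(T > 2.06) = 0.0248
c) 0.0495 < 0.05, reject H₀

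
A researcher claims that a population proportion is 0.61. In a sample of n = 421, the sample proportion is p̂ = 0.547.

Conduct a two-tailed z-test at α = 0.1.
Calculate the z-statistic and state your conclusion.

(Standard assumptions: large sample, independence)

Answer: z = -2.6503, reject H₀

Derivation:
H₀: p = 0.61, H₁: p ≠ 0.61
Standard error: SE = √(p₀(1-p₀)/n) = √(0.61×0.39/421) = 0.023771
z-statistic: z = (p̂ - p₀)/SE = (0.547 - 0.61)/0.023771 = -2.6503
Critical value: z_0.05 = ±1.645
p-value = 0.0080
Decision: reject H₀ at α = 0.1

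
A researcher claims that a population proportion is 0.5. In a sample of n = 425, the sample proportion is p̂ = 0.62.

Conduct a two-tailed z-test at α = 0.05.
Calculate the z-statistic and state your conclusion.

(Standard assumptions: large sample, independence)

H₀: p = 0.5, H₁: p ≠ 0.5
Standard error: SE = √(p₀(1-p₀)/n) = √(0.5×0.5/425) = 0.024254
z-statistic: z = (p̂ - p₀)/SE = (0.62 - 0.5)/0.024254 = 4.9476
Critical value: z_0.025 = ±1.960
p-value < 0.0001
Decision: reject H₀ at α = 0.05

Answer: z = 4.9476, reject H₀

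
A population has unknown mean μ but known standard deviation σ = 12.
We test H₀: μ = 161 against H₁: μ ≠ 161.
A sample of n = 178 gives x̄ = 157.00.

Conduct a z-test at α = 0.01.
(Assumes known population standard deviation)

Answer: z = -4.4474, reject H₀

Derivation:
Standard error: SE = σ/√n = 12/√178 = 0.8994
z-statistic: z = (x̄ - μ₀)/SE = (157.00 - 161)/0.8994 = -4.4474
Critical value: ±2.576
p-value < 0.0001
Decision: reject H₀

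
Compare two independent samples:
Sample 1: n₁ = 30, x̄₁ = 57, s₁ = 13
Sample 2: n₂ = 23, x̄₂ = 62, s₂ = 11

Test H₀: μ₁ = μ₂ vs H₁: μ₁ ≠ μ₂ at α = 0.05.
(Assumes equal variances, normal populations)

Answer: t = -1.4815, fail to reject H₀

Derivation:
Pooled variance: s²_p = [29×13² + 22×11²]/(51) = 148.2941
s_p = 12.1776
SE = s_p×√(1/n₁ + 1/n₂) = 12.1776×√(1/30 + 1/23) = 3.3750
t = (x̄₁ - x̄₂)/SE = (57 - 62)/3.3750 = -1.4815
df = 51, t-critical = ±2.008
Decision: fail to reject H₀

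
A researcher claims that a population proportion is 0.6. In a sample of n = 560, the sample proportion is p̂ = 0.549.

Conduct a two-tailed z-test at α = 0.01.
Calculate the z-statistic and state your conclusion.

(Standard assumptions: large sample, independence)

Answer: z = -2.4635, fail to reject H₀

Derivation:
H₀: p = 0.6, H₁: p ≠ 0.6
Standard error: SE = √(p₀(1-p₀)/n) = √(0.6×0.4/560) = 0.020702
z-statistic: z = (p̂ - p₀)/SE = (0.549 - 0.6)/0.020702 = -2.4635
Critical value: z_0.005 = ±2.576
p-value = 0.0138
Decision: fail to reject H₀ at α = 0.01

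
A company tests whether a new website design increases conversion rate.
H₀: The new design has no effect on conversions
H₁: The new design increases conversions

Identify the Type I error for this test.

A Type I error (probability α) occurs when we reject a true H₀.
A Type II error (probability β) occurs when we fail to reject a false H₀.

Answer: Switching to a new design that doesn't actually help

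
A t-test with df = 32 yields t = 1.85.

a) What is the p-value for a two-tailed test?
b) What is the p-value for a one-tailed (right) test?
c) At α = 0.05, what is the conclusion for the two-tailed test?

Answer: a) 0.0736, b) 0.0368, c) fail to reject H₀

Derivation:
Using t-distribution with df = 32:
a) Two-tailed: p = 2×P(T > 1.85) = 0.0736
b) One-tailed: p = P(T > 1.85) = 0.0368
c) 0.0736 ≥ 0.05, fail to reject H₀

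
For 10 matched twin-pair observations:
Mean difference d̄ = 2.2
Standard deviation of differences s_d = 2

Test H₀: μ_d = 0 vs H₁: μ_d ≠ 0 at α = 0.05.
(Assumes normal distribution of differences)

Answer: t = 3.4783, reject H₀

Derivation:
df = n - 1 = 9
SE = s_d/√n = 2/√10 = 0.6325
t = d̄/SE = 2.2/0.6325 = 3.4783
Critical value: t_{0.025,9} = ±2.262
p-value ≈ 0.0070
Decision: reject H₀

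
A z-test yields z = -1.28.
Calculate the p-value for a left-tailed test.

For z = -1.28:
p = P(Z < -1.28) = Φ(-1.28) = 0.1003

Answer: p-value ≈ 0.1003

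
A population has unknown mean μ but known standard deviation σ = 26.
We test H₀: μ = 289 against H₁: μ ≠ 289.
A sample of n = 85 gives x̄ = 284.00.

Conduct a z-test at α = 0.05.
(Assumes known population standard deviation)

Standard error: SE = σ/√n = 26/√85 = 2.8201
z-statistic: z = (x̄ - μ₀)/SE = (284.00 - 289)/2.8201 = -1.7730
Critical value: ±1.960
p-value = 0.0762
Decision: fail to reject H₀

Answer: z = -1.7730, fail to reject H₀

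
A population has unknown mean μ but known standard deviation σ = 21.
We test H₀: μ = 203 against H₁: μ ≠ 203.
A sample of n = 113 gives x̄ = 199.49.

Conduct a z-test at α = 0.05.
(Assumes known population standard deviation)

Standard error: SE = σ/√n = 21/√113 = 1.9755
z-statistic: z = (x̄ - μ₀)/SE = (199.49 - 203)/1.9755 = -1.7768
Critical value: ±1.960
p-value = 0.0756
Decision: fail to reject H₀

Answer: z = -1.7768, fail to reject H₀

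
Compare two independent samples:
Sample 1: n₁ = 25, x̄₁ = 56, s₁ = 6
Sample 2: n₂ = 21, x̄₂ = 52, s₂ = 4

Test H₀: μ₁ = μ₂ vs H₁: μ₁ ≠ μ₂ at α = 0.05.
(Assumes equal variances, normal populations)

Pooled variance: s²_p = [24×6² + 20×4²]/(44) = 26.9091
s_p = 5.1874
SE = s_p×√(1/n₁ + 1/n₂) = 5.1874×√(1/25 + 1/21) = 1.5355
t = (x̄₁ - x̄₂)/SE = (56 - 52)/1.5355 = 2.6050
df = 44, t-critical = ±2.015
Decision: reject H₀

Answer: t = 2.6050, reject H₀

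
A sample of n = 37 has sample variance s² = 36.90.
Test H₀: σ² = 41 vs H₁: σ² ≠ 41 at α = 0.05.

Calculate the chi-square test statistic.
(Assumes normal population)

df = n - 1 = 36
χ² = (n-1)s²/σ₀² = 36×36.90/41 = 32.4000
Critical values: χ²_{0.975,36} = 21.336, χ²_{0.025,36} = 54.437
Rejection region: χ² < 21.336 or χ² > 54.437
Decision: fail to reject H₀

Answer: χ² = 32.4000, fail to reject H₀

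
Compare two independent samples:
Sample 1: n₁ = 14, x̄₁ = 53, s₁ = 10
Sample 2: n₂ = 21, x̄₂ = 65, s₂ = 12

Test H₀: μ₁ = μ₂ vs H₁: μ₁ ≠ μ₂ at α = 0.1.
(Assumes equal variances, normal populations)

Answer: t = -3.0902, reject H₀

Derivation:
Pooled variance: s²_p = [13×10² + 20×12²]/(33) = 126.6667
s_p = 11.2546
SE = s_p×√(1/n₁ + 1/n₂) = 11.2546×√(1/14 + 1/21) = 3.8832
t = (x̄₁ - x̄₂)/SE = (53 - 65)/3.8832 = -3.0902
df = 33, t-critical = ±1.692
Decision: reject H₀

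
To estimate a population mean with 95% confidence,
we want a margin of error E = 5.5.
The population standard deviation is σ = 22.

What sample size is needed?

z_0.025 = 1.960
n = (z×σ/E)² = (1.960×22/5.5)²
n = 61.4656
Round up: n = 62

Answer: n = 62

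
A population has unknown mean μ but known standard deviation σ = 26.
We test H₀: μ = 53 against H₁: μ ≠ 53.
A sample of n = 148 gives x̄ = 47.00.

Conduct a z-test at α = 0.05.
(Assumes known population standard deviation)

Standard error: SE = σ/√n = 26/√148 = 2.1372
z-statistic: z = (x̄ - μ₀)/SE = (47.00 - 53)/2.1372 = -2.8074
Critical value: ±1.960
p-value = 0.0050
Decision: reject H₀

Answer: z = -2.8074, reject H₀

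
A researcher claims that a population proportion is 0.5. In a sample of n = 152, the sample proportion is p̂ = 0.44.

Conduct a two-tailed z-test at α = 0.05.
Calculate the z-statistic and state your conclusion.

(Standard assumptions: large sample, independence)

Answer: z = -1.4795, fail to reject H₀

Derivation:
H₀: p = 0.5, H₁: p ≠ 0.5
Standard error: SE = √(p₀(1-p₀)/n) = √(0.5×0.5/152) = 0.040555
z-statistic: z = (p̂ - p₀)/SE = (0.44 - 0.5)/0.040555 = -1.4795
Critical value: z_0.025 = ±1.960
p-value = 0.1390
Decision: fail to reject H₀ at α = 0.05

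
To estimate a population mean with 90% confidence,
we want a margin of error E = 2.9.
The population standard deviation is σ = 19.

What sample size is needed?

z_0.05 = 1.645
n = (z×σ/E)² = (1.645×19/2.9)²
n = 116.1564
Round up: n = 117

Answer: n = 117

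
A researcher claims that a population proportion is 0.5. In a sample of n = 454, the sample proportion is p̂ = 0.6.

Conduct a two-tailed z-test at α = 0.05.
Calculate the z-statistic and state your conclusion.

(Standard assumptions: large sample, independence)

Answer: z = 4.2615, reject H₀

Derivation:
H₀: p = 0.5, H₁: p ≠ 0.5
Standard error: SE = √(p₀(1-p₀)/n) = √(0.5×0.5/454) = 0.023466
z-statistic: z = (p̂ - p₀)/SE = (0.6 - 0.5)/0.023466 = 4.2615
Critical value: z_0.025 = ±1.960
p-value < 0.0001
Decision: reject H₀ at α = 0.05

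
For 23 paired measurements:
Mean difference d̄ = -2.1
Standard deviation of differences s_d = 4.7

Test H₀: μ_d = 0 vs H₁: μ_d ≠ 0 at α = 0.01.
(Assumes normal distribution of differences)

Answer: t = -2.1429, fail to reject H₀

Derivation:
df = n - 1 = 22
SE = s_d/√n = 4.7/√23 = 0.9800
t = d̄/SE = -2.1/0.9800 = -2.1429
Critical value: t_{0.005,22} = ±2.819
p-value ≈ 0.0434
Decision: fail to reject H₀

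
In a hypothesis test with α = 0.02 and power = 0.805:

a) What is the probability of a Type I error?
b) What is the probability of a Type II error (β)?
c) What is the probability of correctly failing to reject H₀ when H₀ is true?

a) Type I error probability = α = 0.02
b) Power = P(reject H₀ | H₁ true) = 1 - β = 0.805, so Type II error probability = β = 1 - Power = 0.195
c) P(fail to reject H₀ | H₀ true) = 1 - α = 0.98

Answer: a) 0.02, b) 0.195, c) 0.98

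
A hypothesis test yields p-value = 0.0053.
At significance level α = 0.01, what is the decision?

Compare p-value to α:
0.0053 < 0.01
Decision: reject H₀

Answer: reject H₀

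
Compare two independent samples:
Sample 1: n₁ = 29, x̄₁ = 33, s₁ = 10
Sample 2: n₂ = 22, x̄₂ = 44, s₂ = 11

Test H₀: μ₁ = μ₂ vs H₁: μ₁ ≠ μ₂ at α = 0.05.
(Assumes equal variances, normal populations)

Answer: t = -3.7265, reject H₀

Derivation:
Pooled variance: s²_p = [28×10² + 21×11²]/(49) = 109.0000
s_p = 10.4403
SE = s_p×√(1/n₁ + 1/n₂) = 10.4403×√(1/29 + 1/22) = 2.9518
t = (x̄₁ - x̄₂)/SE = (33 - 44)/2.9518 = -3.7265
df = 49, t-critical = ±2.010
Decision: reject H₀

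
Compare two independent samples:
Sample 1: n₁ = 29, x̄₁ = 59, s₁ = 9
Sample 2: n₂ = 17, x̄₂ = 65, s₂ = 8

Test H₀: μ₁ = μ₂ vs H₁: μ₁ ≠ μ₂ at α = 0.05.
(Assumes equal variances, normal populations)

Pooled variance: s²_p = [28×9² + 16×8²]/(44) = 74.8182
s_p = 8.6498
SE = s_p×√(1/n₁ + 1/n₂) = 8.6498×√(1/29 + 1/17) = 2.6422
t = (x̄₁ - x̄₂)/SE = (59 - 65)/2.6422 = -2.2708
df = 44, t-critical = ±2.015
Decision: reject H₀

Answer: t = -2.2708, reject H₀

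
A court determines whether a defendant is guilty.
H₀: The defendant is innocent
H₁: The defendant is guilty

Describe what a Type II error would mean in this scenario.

Answer: Acquitting a guilty person

Derivation:
A Type I error (probability α) occurs when we reject a true H₀.
A Type II error (probability β) occurs when we fail to reject a false H₀.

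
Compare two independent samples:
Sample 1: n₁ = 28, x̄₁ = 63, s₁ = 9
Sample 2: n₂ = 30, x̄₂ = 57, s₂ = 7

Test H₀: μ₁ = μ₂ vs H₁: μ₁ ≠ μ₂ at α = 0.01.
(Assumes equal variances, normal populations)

Answer: t = 2.8447, reject H₀

Derivation:
Pooled variance: s²_p = [27×9² + 29×7²]/(56) = 64.4286
s_p = 8.0267
SE = s_p×√(1/n₁ + 1/n₂) = 8.0267×√(1/28 + 1/30) = 2.1092
t = (x̄₁ - x̄₂)/SE = (63 - 57)/2.1092 = 2.8447
df = 56, t-critical = ±2.667
Decision: reject H₀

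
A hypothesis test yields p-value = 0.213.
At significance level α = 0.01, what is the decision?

Compare p-value to α:
0.213 ≥ 0.01
Decision: fail to reject H₀

Answer: fail to reject H₀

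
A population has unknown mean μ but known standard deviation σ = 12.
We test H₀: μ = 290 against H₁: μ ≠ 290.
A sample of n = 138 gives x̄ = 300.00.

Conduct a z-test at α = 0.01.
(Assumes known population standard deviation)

Answer: z = 9.7895, reject H₀

Derivation:
Standard error: SE = σ/√n = 12/√138 = 1.0215
z-statistic: z = (x̄ - μ₀)/SE = (300.00 - 290)/1.0215 = 9.7895
Critical value: ±2.576
p-value < 0.0001
Decision: reject H₀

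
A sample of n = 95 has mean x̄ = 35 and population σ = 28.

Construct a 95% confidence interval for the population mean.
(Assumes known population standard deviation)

Answer: (29.3695, 40.6305)

Derivation:
Confidence level: 95%, α = 0.05
z_0.025 = 1.960
SE = σ/√n = 28/√95 = 2.8727
Margin of error = 1.960 × 2.8727 = 5.6305
CI: x̄ ± margin = 35 ± 5.6305
CI: (29.3695, 40.6305)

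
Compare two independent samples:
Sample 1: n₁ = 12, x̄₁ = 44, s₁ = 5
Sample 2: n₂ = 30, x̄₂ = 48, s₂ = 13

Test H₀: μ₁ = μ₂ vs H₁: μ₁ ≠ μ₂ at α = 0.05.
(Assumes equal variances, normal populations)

Pooled variance: s²_p = [11×5² + 29×13²]/(40) = 129.4000
s_p = 11.3754
SE = s_p×√(1/n₁ + 1/n₂) = 11.3754×√(1/12 + 1/30) = 3.8854
t = (x̄₁ - x̄₂)/SE = (44 - 48)/3.8854 = -1.0295
df = 40, t-critical = ±2.021
Decision: fail to reject H₀

Answer: t = -1.0295, fail to reject H₀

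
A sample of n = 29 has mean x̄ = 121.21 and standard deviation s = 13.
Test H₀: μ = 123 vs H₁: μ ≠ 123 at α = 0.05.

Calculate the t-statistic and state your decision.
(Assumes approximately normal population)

df = n - 1 = 28
SE = s/√n = 13/√29 = 2.4140
t = (x̄ - μ₀)/SE = (121.21 - 123)/2.4140 = -0.7415
Critical value: t_{0.025,28} = ±2.048
p-value ≈ 0.4646
Decision: fail to reject H₀

Answer: t = -0.7415, fail to reject H₀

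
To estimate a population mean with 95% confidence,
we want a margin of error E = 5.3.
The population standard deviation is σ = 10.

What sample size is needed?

z_0.025 = 1.960
n = (z×σ/E)² = (1.960×10/5.3)²
n = 13.6760
Round up: n = 14

Answer: n = 14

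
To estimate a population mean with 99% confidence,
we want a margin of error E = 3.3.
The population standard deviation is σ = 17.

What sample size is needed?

z_0.005 = 2.576
n = (z×σ/E)² = (2.576×17/3.3)²
n = 176.1009
Round up: n = 177

Answer: n = 177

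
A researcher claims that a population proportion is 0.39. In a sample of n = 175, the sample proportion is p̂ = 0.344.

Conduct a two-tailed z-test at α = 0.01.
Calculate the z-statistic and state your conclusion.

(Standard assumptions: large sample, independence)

H₀: p = 0.39, H₁: p ≠ 0.39
Standard error: SE = √(p₀(1-p₀)/n) = √(0.39×0.61/175) = 0.036870
z-statistic: z = (p̂ - p₀)/SE = (0.344 - 0.39)/0.036870 = -1.2476
Critical value: z_0.005 = ±2.576
p-value = 0.2122
Decision: fail to reject H₀ at α = 0.01

Answer: z = -1.2476, fail to reject H₀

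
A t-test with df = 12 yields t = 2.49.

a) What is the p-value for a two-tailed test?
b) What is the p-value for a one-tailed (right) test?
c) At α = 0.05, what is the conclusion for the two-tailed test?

Answer: a) 0.0284, b) 0.0142, c) reject H₀

Derivation:
Using t-distribution with df = 12:
a) Two-tailed: p = 2×P(T > 2.49) = 0.0284
b) One-tailed: p = P(T > 2.49) = 0.0142
c) 0.0284 < 0.05, reject H₀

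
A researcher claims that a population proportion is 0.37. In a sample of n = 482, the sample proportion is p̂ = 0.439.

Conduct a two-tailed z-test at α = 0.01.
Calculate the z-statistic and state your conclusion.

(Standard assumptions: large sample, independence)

H₀: p = 0.37, H₁: p ≠ 0.37
Standard error: SE = √(p₀(1-p₀)/n) = √(0.37×0.63/482) = 0.021991
z-statistic: z = (p̂ - p₀)/SE = (0.439 - 0.37)/0.021991 = 3.1376
Critical value: z_0.005 = ±2.576
p-value = 0.0017
Decision: reject H₀ at α = 0.01

Answer: z = 3.1376, reject H₀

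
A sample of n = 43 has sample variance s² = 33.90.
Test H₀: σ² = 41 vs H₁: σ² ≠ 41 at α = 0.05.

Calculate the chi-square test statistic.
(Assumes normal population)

Answer: χ² = 34.7268, fail to reject H₀

Derivation:
df = n - 1 = 42
χ² = (n-1)s²/σ₀² = 42×33.90/41 = 34.7268
Critical values: χ²_{0.975,42} = 25.999, χ²_{0.025,42} = 61.777
Rejection region: χ² < 25.999 or χ² > 61.777
Decision: fail to reject H₀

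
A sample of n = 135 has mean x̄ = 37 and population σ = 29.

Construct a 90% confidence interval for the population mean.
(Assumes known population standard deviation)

Answer: (32.8942, 41.1058)

Derivation:
Confidence level: 90%, α = 0.1
z_0.05 = 1.645
SE = σ/√n = 29/√135 = 2.4959
Margin of error = 1.645 × 2.4959 = 4.1058
CI: x̄ ± margin = 37 ± 4.1058
CI: (32.8942, 41.1058)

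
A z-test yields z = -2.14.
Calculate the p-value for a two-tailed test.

For z = -2.14:
p = 2×P(Z > |-2.14|) = 2×(1 - Φ(2.14)) = 0.0324

Answer: p-value ≈ 0.0324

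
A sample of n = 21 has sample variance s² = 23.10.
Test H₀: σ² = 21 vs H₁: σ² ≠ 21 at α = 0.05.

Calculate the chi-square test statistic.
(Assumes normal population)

df = n - 1 = 20
χ² = (n-1)s²/σ₀² = 20×23.10/21 = 22.0000
Critical values: χ²_{0.975,20} = 9.591, χ²_{0.025,20} = 34.170
Rejection region: χ² < 9.591 or χ² > 34.170
Decision: fail to reject H₀

Answer: χ² = 22.0000, fail to reject H₀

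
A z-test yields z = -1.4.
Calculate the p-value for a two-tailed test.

For z = -1.4:
p = 2×P(Z > |-1.4|) = 2×(1 - Φ(1.4)) = 0.1615

Answer: p-value ≈ 0.1615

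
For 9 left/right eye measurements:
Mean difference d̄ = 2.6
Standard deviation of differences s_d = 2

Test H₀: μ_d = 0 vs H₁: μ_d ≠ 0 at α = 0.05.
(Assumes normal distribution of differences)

Answer: t = 3.8998, reject H₀

Derivation:
df = n - 1 = 8
SE = s_d/√n = 2/√9 = 0.6667
t = d̄/SE = 2.6/0.6667 = 3.8998
Critical value: t_{0.025,8} = ±2.306
p-value ≈ 0.0045
Decision: reject H₀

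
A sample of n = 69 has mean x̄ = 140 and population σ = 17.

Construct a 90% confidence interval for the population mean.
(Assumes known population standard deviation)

Answer: (136.6333, 143.3667)

Derivation:
Confidence level: 90%, α = 0.1
z_0.05 = 1.645
SE = σ/√n = 17/√69 = 2.0466
Margin of error = 1.645 × 2.0466 = 3.3667
CI: x̄ ± margin = 140 ± 3.3667
CI: (136.6333, 143.3667)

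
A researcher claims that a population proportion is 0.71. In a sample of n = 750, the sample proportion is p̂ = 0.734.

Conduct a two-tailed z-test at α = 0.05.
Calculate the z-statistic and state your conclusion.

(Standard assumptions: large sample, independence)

Answer: z = 1.4485, fail to reject H₀

Derivation:
H₀: p = 0.71, H₁: p ≠ 0.71
Standard error: SE = √(p₀(1-p₀)/n) = √(0.71×0.29/750) = 0.016569
z-statistic: z = (p̂ - p₀)/SE = (0.734 - 0.71)/0.016569 = 1.4485
Critical value: z_0.025 = ±1.960
p-value = 0.1475
Decision: fail to reject H₀ at α = 0.05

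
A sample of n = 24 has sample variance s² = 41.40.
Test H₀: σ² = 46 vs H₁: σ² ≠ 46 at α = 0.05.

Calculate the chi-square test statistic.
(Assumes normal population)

Answer: χ² = 20.7000, fail to reject H₀

Derivation:
df = n - 1 = 23
χ² = (n-1)s²/σ₀² = 23×41.40/46 = 20.7000
Critical values: χ²_{0.975,23} = 11.689, χ²_{0.025,23} = 38.076
Rejection region: χ² < 11.689 or χ² > 38.076
Decision: fail to reject H₀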